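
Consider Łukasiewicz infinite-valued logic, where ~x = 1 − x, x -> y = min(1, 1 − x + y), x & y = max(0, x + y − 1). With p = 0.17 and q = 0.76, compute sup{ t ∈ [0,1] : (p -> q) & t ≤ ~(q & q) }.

p -> q = min(1, 1 − 0.17 + 0.76) = min(1, 1.59) = 1.00
So the left factor is p -> q = 1.00.
q & q = max(0, 0.76 + 0.76 − 1) = max(0, 0.52) = 0.52
~(q & q) = 1 − 0.52 = 0.48
So the right-hand bound is ~(q & q) = 0.48.
The residuum of the Łukasiewicz t-norm gives the supremum: min(1, 1 − 1.00 + 0.48).
1 − 1.00 + 0.48 = 0.48, so t = min(1, 0.48) = 0.48.
Check: 1.00 & 0.48 = max(0, 0.48) = 0.48 ≤ 0.48.

0.48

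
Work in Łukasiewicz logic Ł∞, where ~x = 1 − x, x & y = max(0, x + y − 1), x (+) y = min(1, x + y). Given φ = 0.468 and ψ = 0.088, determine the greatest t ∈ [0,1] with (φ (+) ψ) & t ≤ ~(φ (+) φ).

φ (+) ψ = min(1, 0.468 + 0.088) = min(1, 0.556) = 0.556
So the left factor is φ (+) ψ = 0.556.
φ (+) φ = min(1, 0.468 + 0.468) = min(1, 0.936) = 0.936
~(φ (+) φ) = 1 − 0.936 = 0.064
So the right-hand bound is ~(φ (+) φ) = 0.064.
The residuum of the Łukasiewicz t-norm gives the supremum: min(1, 1 − 0.556 + 0.064).
1 − 0.556 + 0.064 = 0.508, so t = min(1, 0.508) = 0.508.
Check: 0.556 & 0.508 = max(0, 0.064) = 0.064 ≤ 0.064.

0.508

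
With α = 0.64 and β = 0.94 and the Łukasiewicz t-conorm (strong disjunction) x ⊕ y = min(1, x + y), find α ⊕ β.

1.00

α ⊕ β = min(1, 0.64 + 0.94) = min(1, 1.58) = 1.00
For comparison, the Gödel t-conorm max(x, y) would give 0.94.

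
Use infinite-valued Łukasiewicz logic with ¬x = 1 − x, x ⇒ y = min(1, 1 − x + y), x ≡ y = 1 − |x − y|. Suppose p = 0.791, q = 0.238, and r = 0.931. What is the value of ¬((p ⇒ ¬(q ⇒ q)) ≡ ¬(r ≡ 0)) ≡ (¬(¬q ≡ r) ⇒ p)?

0.722

q ⇒ q = min(1, 1 − 0.238 + 0.238) = min(1, 1.000) = 1.000
¬(q ⇒ q) = 1 − 1.000 = 0.000
p ⇒ ¬(q ⇒ q) = min(1, 1 − 0.791 + 0.000) = min(1, 0.209) = 0.209
r ≡ 0 = 1 − |0.931 − 0.000| = 1 − 0.931 = 0.069
¬(r ≡ 0) = 1 − 0.069 = 0.931
(p ⇒ ¬(q ⇒ q)) ≡ ¬(r ≡ 0) = 1 − |0.209 − 0.931| = 1 − 0.722 = 0.278
¬((p ⇒ ¬(q ⇒ q)) ≡ ¬(r ≡ 0)) = 1 − 0.278 = 0.722
¬q = 1 − 0.238 = 0.762
¬q ≡ r = 1 − |0.762 − 0.931| = 1 − 0.169 = 0.831
¬(¬q ≡ r) = 1 − 0.831 = 0.169
¬(¬q ≡ r) ⇒ p = min(1, 1 − 0.169 + 0.791) = min(1, 1.622) = 1.000
¬((p ⇒ ¬(q ⇒ q)) ≡ ¬(r ≡ 0)) ≡ (¬(¬q ≡ r) ⇒ p) = 1 − |0.722 − 1.000| = 1 − 0.278 = 0.722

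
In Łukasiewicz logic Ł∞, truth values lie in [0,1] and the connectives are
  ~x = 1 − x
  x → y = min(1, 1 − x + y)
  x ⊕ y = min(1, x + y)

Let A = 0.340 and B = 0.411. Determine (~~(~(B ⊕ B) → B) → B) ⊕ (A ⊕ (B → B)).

B ⊕ B = min(1, 0.411 + 0.411) = min(1, 0.822) = 0.822
~(B ⊕ B) = 1 − 0.822 = 0.178
~(B ⊕ B) → B = min(1, 1 − 0.178 + 0.411) = min(1, 1.233) = 1.000
~(~(B ⊕ B) → B) = 1 − 1.000 = 0.000
~~(~(B ⊕ B) → B) = 1 − 0.000 = 1.000
~~(~(B ⊕ B) → B) → B = min(1, 1 − 1.000 + 0.411) = min(1, 0.411) = 0.411
B → B = min(1, 1 − 0.411 + 0.411) = min(1, 1.000) = 1.000
A ⊕ (B → B) = min(1, 0.340 + 1.000) = min(1, 1.340) = 1.000
(~~(~(B ⊕ B) → B) → B) ⊕ (A ⊕ (B → B)) = min(1, 0.411 + 1.000) = min(1, 1.411) = 1.000

1.000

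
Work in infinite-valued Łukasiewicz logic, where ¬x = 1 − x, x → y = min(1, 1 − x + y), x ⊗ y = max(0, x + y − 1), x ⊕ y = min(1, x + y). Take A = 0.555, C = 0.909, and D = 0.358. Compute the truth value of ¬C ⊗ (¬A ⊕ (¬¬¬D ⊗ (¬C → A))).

0.091

¬C = 1 − 0.909 = 0.091
¬A = 1 − 0.555 = 0.445
¬D = 1 − 0.358 = 0.642
¬¬D = 1 − 0.642 = 0.358
¬¬¬D = 1 − 0.358 = 0.642
¬C → A = min(1, 1 − 0.091 + 0.555) = min(1, 1.464) = 1.000
¬¬¬D ⊗ (¬C → A) = max(0, 0.642 + 1.000 − 1) = max(0, 0.642) = 0.642
¬A ⊕ (¬¬¬D ⊗ (¬C → A)) = min(1, 0.445 + 0.642) = min(1, 1.087) = 1.000
¬C ⊗ (¬A ⊕ (¬¬¬D ⊗ (¬C → A))) = max(0, 0.091 + 1.000 − 1) = max(0, 0.091) = 0.091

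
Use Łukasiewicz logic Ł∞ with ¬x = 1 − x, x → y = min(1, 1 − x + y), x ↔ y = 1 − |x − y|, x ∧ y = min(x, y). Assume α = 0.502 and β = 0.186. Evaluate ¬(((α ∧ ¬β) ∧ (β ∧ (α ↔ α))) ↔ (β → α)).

¬β = 1 − 0.186 = 0.814
α ∧ ¬β = min(0.502, 0.814) = 0.502
α ↔ α = 1 − |0.502 − 0.502| = 1 − 0.000 = 1.000
β ∧ (α ↔ α) = min(0.186, 1.000) = 0.186
(α ∧ ¬β) ∧ (β ∧ (α ↔ α)) = min(0.502, 0.186) = 0.186
β → α = min(1, 1 − 0.186 + 0.502) = min(1, 1.316) = 1.000
((α ∧ ¬β) ∧ (β ∧ (α ↔ α))) ↔ (β → α) = 1 − |0.186 − 1.000| = 1 − 0.814 = 0.186
¬(((α ∧ ¬β) ∧ (β ∧ (α ↔ α))) ↔ (β → α)) = 1 − 0.186 = 0.814

0.814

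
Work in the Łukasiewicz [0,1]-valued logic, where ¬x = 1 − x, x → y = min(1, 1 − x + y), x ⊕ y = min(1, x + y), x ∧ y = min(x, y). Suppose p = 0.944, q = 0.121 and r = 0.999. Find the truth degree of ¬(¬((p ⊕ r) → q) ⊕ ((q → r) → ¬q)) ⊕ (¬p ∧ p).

0.056

p ⊕ r = min(1, 0.944 + 0.999) = min(1, 1.943) = 1.000
(p ⊕ r) → q = min(1, 1 − 1.000 + 0.121) = min(1, 0.121) = 0.121
¬((p ⊕ r) → q) = 1 − 0.121 = 0.879
q → r = min(1, 1 − 0.121 + 0.999) = min(1, 1.878) = 1.000
¬q = 1 − 0.121 = 0.879
(q → r) → ¬q = min(1, 1 − 1.000 + 0.879) = min(1, 0.879) = 0.879
¬((p ⊕ r) → q) ⊕ ((q → r) → ¬q) = min(1, 0.879 + 0.879) = min(1, 1.758) = 1.000
¬(¬((p ⊕ r) → q) ⊕ ((q → r) → ¬q)) = 1 − 1.000 = 0.000
¬p = 1 − 0.944 = 0.056
¬p ∧ p = min(0.056, 0.944) = 0.056
¬(¬((p ⊕ r) → q) ⊕ ((q → r) → ¬q)) ⊕ (¬p ∧ p) = min(1, 0.000 + 0.056) = min(1, 0.056) = 0.056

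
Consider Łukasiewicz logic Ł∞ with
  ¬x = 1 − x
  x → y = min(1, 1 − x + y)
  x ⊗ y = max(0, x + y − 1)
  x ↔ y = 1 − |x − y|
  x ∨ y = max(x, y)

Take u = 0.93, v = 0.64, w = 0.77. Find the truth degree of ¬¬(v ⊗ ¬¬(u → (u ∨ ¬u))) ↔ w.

0.87

¬u = 1 − 0.93 = 0.07
u ∨ ¬u = max(0.93, 0.07) = 0.93
u → (u ∨ ¬u) = min(1, 1 − 0.93 + 0.93) = min(1, 1.00) = 1.00
¬(u → (u ∨ ¬u)) = 1 − 1.00 = 0.00
¬¬(u → (u ∨ ¬u)) = 1 − 0.00 = 1.00
v ⊗ ¬¬(u → (u ∨ ¬u)) = max(0, 0.64 + 1.00 − 1) = max(0, 0.64) = 0.64
¬(v ⊗ ¬¬(u → (u ∨ ¬u))) = 1 − 0.64 = 0.36
¬¬(v ⊗ ¬¬(u → (u ∨ ¬u))) = 1 − 0.36 = 0.64
¬¬(v ⊗ ¬¬(u → (u ∨ ¬u))) ↔ w = 1 − |0.64 − 0.77| = 1 − 0.13 = 0.87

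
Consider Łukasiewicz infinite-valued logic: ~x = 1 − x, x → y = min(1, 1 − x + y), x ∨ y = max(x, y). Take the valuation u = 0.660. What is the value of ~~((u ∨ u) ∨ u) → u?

1.000

u ∨ u = max(0.660, 0.660) = 0.660
(u ∨ u) ∨ u = max(0.660, 0.660) = 0.660
~((u ∨ u) ∨ u) = 1 − 0.660 = 0.340
~~((u ∨ u) ∨ u) = 1 − 0.340 = 0.660
~~((u ∨ u) ∨ u) → u = min(1, 1 − 0.660 + 0.660) = min(1, 1.000) = 1.000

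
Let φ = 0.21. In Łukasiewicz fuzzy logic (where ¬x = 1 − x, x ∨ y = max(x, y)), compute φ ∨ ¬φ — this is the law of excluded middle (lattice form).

0.79

¬φ = 1 − 0.21 = 0.79
φ ∨ ¬φ = max(0.21, 0.79) = 0.79
(The value 0.79 < 1 shows this instance is not satisfied; not a Ł∞-tautology — its value is max(a, 1−a).)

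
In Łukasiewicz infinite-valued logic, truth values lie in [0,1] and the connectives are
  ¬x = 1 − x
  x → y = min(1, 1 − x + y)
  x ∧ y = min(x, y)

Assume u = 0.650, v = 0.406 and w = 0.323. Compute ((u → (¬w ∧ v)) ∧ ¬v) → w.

0.729

¬w = 1 − 0.323 = 0.677
¬w ∧ v = min(0.677, 0.406) = 0.406
u → (¬w ∧ v) = min(1, 1 − 0.650 + 0.406) = min(1, 0.756) = 0.756
¬v = 1 − 0.406 = 0.594
(u → (¬w ∧ v)) ∧ ¬v = min(0.756, 0.594) = 0.594
((u → (¬w ∧ v)) ∧ ¬v) → w = min(1, 1 − 0.594 + 0.323) = min(1, 0.729) = 0.729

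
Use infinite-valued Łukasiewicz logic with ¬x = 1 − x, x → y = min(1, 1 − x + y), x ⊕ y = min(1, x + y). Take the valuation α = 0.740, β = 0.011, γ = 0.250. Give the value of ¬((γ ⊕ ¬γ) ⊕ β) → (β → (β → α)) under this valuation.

1.000

¬γ = 1 − 0.250 = 0.750
γ ⊕ ¬γ = min(1, 0.250 + 0.750) = min(1, 1.000) = 1.000
(γ ⊕ ¬γ) ⊕ β = min(1, 1.000 + 0.011) = min(1, 1.011) = 1.000
¬((γ ⊕ ¬γ) ⊕ β) = 1 − 1.000 = 0.000
β → α = min(1, 1 − 0.011 + 0.740) = min(1, 1.729) = 1.000
β → (β → α) = min(1, 1 − 0.011 + 1.000) = min(1, 1.989) = 1.000
¬((γ ⊕ ¬γ) ⊕ β) → (β → (β → α)) = min(1, 1 − 0.000 + 1.000) = min(1, 2.000) = 1.000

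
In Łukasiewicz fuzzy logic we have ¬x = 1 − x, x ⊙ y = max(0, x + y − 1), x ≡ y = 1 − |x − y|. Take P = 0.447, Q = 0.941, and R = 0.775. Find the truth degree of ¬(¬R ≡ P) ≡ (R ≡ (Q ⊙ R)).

0.281

¬R = 1 − 0.775 = 0.225
¬R ≡ P = 1 − |0.225 − 0.447| = 1 − 0.222 = 0.778
¬(¬R ≡ P) = 1 − 0.778 = 0.222
Q ⊙ R = max(0, 0.941 + 0.775 − 1) = max(0, 0.716) = 0.716
R ≡ (Q ⊙ R) = 1 − |0.775 − 0.716| = 1 − 0.059 = 0.941
¬(¬R ≡ P) ≡ (R ≡ (Q ⊙ R)) = 1 − |0.222 − 0.941| = 1 − 0.719 = 0.281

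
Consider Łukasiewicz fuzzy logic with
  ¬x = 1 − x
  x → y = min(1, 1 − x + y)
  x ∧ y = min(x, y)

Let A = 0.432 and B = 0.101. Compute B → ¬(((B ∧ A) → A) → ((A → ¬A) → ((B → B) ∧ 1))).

B ∧ A = min(0.101, 0.432) = 0.101
(B ∧ A) → A = min(1, 1 − 0.101 + 0.432) = min(1, 1.331) = 1.000
¬A = 1 − 0.432 = 0.568
A → ¬A = min(1, 1 − 0.432 + 0.568) = min(1, 1.136) = 1.000
B → B = min(1, 1 − 0.101 + 0.101) = min(1, 1.000) = 1.000
(B → B) ∧ 1 = min(1.000, 1.000) = 1.000
(A → ¬A) → ((B → B) ∧ 1) = min(1, 1 − 1.000 + 1.000) = min(1, 1.000) = 1.000
((B ∧ A) → A) → ((A → ¬A) → ((B → B) ∧ 1)) = min(1, 1 − 1.000 + 1.000) = min(1, 1.000) = 1.000
¬(((B ∧ A) → A) → ((A → ¬A) → ((B → B) ∧ 1))) = 1 − 1.000 = 0.000
B → ¬(((B ∧ A) → A) → ((A → ¬A) → ((B → B) ∧ 1))) = min(1, 1 − 0.101 + 0.000) = min(1, 0.899) = 0.899

0.899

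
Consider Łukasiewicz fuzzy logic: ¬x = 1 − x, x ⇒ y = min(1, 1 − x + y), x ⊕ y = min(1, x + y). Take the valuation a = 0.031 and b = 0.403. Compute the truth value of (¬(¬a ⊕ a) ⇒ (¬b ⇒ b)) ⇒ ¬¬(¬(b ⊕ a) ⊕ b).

¬a = 1 − 0.031 = 0.969
¬a ⊕ a = min(1, 0.969 + 0.031) = min(1, 1.000) = 1.000
¬(¬a ⊕ a) = 1 − 1.000 = 0.000
¬b = 1 − 0.403 = 0.597
¬b ⇒ b = min(1, 1 − 0.597 + 0.403) = min(1, 0.806) = 0.806
¬(¬a ⊕ a) ⇒ (¬b ⇒ b) = min(1, 1 − 0.000 + 0.806) = min(1, 1.806) = 1.000
b ⊕ a = min(1, 0.403 + 0.031) = min(1, 0.434) = 0.434
¬(b ⊕ a) = 1 − 0.434 = 0.566
¬(b ⊕ a) ⊕ b = min(1, 0.566 + 0.403) = min(1, 0.969) = 0.969
¬(¬(b ⊕ a) ⊕ b) = 1 − 0.969 = 0.031
¬¬(¬(b ⊕ a) ⊕ b) = 1 − 0.031 = 0.969
(¬(¬a ⊕ a) ⇒ (¬b ⇒ b)) ⇒ ¬¬(¬(b ⊕ a) ⊕ b) = min(1, 1 − 1.000 + 0.969) = min(1, 0.969) = 0.969

0.969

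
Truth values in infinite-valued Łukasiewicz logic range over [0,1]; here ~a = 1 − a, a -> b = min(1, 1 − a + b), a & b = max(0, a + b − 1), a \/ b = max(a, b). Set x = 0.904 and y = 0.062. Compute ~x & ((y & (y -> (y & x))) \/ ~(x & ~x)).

0.096

~x = 1 − 0.904 = 0.096
y & x = max(0, 0.062 + 0.904 − 1) = max(0, -0.034) = 0.000
y -> (y & x) = min(1, 1 − 0.062 + 0.000) = min(1, 0.938) = 0.938
y & (y -> (y & x)) = max(0, 0.062 + 0.938 − 1) = max(0, 0.000) = 0.000
x & ~x = max(0, 0.904 + 0.096 − 1) = max(0, 0.000) = 0.000
~(x & ~x) = 1 − 0.000 = 1.000
(y & (y -> (y & x))) \/ ~(x & ~x) = max(0.000, 1.000) = 1.000
~x & ((y & (y -> (y & x))) \/ ~(x & ~x)) = max(0, 0.096 + 1.000 − 1) = max(0, 0.096) = 0.096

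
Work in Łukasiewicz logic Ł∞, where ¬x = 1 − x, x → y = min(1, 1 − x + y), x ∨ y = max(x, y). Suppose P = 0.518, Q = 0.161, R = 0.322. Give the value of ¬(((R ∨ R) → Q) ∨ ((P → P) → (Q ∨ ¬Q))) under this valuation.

0.161

R ∨ R = max(0.322, 0.322) = 0.322
(R ∨ R) → Q = min(1, 1 − 0.322 + 0.161) = min(1, 0.839) = 0.839
P → P = min(1, 1 − 0.518 + 0.518) = min(1, 1.000) = 1.000
¬Q = 1 − 0.161 = 0.839
Q ∨ ¬Q = max(0.161, 0.839) = 0.839
(P → P) → (Q ∨ ¬Q) = min(1, 1 − 1.000 + 0.839) = min(1, 0.839) = 0.839
((R ∨ R) → Q) ∨ ((P → P) → (Q ∨ ¬Q)) = max(0.839, 0.839) = 0.839
¬(((R ∨ R) → Q) ∨ ((P → P) → (Q ∨ ¬Q))) = 1 − 0.839 = 0.161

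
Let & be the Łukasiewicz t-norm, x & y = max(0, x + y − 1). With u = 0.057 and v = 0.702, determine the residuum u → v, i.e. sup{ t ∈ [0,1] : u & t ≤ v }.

1.000

The residuum of the Łukasiewicz t-norm gives the supremum: min(1, 1 − 0.057 + 0.702).
1 − 0.057 + 0.702 = 1.645, so t = min(1, 1.645) = 1.000.
Check: 0.057 & 1.000 = max(0, 0.057) = 0.057 ≤ 0.702.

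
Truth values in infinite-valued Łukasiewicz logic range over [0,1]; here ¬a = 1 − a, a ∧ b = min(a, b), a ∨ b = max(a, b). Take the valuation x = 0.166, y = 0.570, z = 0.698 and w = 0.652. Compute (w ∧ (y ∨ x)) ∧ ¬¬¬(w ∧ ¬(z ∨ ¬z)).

0.570

y ∨ x = max(0.570, 0.166) = 0.570
w ∧ (y ∨ x) = min(0.652, 0.570) = 0.570
¬z = 1 − 0.698 = 0.302
z ∨ ¬z = max(0.698, 0.302) = 0.698
¬(z ∨ ¬z) = 1 − 0.698 = 0.302
w ∧ ¬(z ∨ ¬z) = min(0.652, 0.302) = 0.302
¬(w ∧ ¬(z ∨ ¬z)) = 1 − 0.302 = 0.698
¬¬(w ∧ ¬(z ∨ ¬z)) = 1 − 0.698 = 0.302
¬¬¬(w ∧ ¬(z ∨ ¬z)) = 1 − 0.302 = 0.698
(w ∧ (y ∨ x)) ∧ ¬¬¬(w ∧ ¬(z ∨ ¬z)) = min(0.570, 0.698) = 0.570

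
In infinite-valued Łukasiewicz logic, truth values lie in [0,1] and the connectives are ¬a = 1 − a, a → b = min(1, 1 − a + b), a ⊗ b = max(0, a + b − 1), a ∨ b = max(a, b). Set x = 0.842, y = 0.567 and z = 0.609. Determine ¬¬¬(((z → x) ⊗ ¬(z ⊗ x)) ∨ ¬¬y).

z → x = min(1, 1 − 0.609 + 0.842) = min(1, 1.233) = 1.000
z ⊗ x = max(0, 0.609 + 0.842 − 1) = max(0, 0.451) = 0.451
¬(z ⊗ x) = 1 − 0.451 = 0.549
(z → x) ⊗ ¬(z ⊗ x) = max(0, 1.000 + 0.549 − 1) = max(0, 0.549) = 0.549
¬y = 1 − 0.567 = 0.433
¬¬y = 1 − 0.433 = 0.567
((z → x) ⊗ ¬(z ⊗ x)) ∨ ¬¬y = max(0.549, 0.567) = 0.567
¬(((z → x) ⊗ ¬(z ⊗ x)) ∨ ¬¬y) = 1 − 0.567 = 0.433
¬¬(((z → x) ⊗ ¬(z ⊗ x)) ∨ ¬¬y) = 1 − 0.433 = 0.567
¬¬¬(((z → x) ⊗ ¬(z ⊗ x)) ∨ ¬¬y) = 1 − 0.567 = 0.433

0.433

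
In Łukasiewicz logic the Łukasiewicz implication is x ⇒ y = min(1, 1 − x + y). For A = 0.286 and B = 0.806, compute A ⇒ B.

1.000

A ⇒ B = min(1, 1 − 0.286 + 0.806) = min(1, 1.520) = 1.000
For comparison, the Gödel implication (1 if x ≤ y else y) would give 1.000.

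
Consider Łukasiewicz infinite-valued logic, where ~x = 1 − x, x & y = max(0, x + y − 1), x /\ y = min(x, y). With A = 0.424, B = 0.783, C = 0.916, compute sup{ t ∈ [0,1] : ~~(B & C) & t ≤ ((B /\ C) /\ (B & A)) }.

B & C = max(0, 0.783 + 0.916 − 1) = max(0, 0.699) = 0.699
~(B & C) = 1 − 0.699 = 0.301
~~(B & C) = 1 − 0.301 = 0.699
So the left factor is ~~(B & C) = 0.699.
B /\ C = min(0.783, 0.916) = 0.783
B & A = max(0, 0.783 + 0.424 − 1) = max(0, 0.207) = 0.207
(B /\ C) /\ (B & A) = min(0.783, 0.207) = 0.207
So the right-hand bound is (B /\ C) /\ (B & A) = 0.207.
The residuum of the Łukasiewicz t-norm gives the supremum: min(1, 1 − 0.699 + 0.207).
1 − 0.699 + 0.207 = 0.508, so t = min(1, 0.508) = 0.508.
Check: 0.699 & 0.508 = max(0, 0.207) = 0.207 ≤ 0.207.

0.508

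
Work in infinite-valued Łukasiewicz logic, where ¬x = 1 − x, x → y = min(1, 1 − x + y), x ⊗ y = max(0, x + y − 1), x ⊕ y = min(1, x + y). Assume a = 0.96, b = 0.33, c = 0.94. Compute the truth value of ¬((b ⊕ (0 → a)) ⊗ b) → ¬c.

0.39

0 → a = min(1, 1 − 0.00 + 0.96) = min(1, 1.96) = 1.00
b ⊕ (0 → a) = min(1, 0.33 + 1.00) = min(1, 1.33) = 1.00
(b ⊕ (0 → a)) ⊗ b = max(0, 1.00 + 0.33 − 1) = max(0, 0.33) = 0.33
¬((b ⊕ (0 → a)) ⊗ b) = 1 − 0.33 = 0.67
¬c = 1 − 0.94 = 0.06
¬((b ⊕ (0 → a)) ⊗ b) → ¬c = min(1, 1 − 0.67 + 0.06) = min(1, 0.39) = 0.39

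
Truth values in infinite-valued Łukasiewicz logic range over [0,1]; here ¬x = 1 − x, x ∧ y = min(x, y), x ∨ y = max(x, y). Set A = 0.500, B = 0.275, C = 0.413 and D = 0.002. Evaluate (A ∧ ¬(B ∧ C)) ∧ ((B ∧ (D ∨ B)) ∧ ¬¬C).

0.275

B ∧ C = min(0.275, 0.413) = 0.275
¬(B ∧ C) = 1 − 0.275 = 0.725
A ∧ ¬(B ∧ C) = min(0.500, 0.725) = 0.500
D ∨ B = max(0.002, 0.275) = 0.275
B ∧ (D ∨ B) = min(0.275, 0.275) = 0.275
¬C = 1 − 0.413 = 0.587
¬¬C = 1 − 0.587 = 0.413
(B ∧ (D ∨ B)) ∧ ¬¬C = min(0.275, 0.413) = 0.275
(A ∧ ¬(B ∧ C)) ∧ ((B ∧ (D ∨ B)) ∧ ¬¬C) = min(0.500, 0.275) = 0.275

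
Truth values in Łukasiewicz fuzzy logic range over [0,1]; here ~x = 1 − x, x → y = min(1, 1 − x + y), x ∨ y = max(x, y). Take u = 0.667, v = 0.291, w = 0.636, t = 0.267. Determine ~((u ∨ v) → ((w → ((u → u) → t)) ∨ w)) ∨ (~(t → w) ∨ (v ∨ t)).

0.291

u ∨ v = max(0.667, 0.291) = 0.667
u → u = min(1, 1 − 0.667 + 0.667) = min(1, 1.000) = 1.000
(u → u) → t = min(1, 1 − 1.000 + 0.267) = min(1, 0.267) = 0.267
w → ((u → u) → t) = min(1, 1 − 0.636 + 0.267) = min(1, 0.631) = 0.631
(w → ((u → u) → t)) ∨ w = max(0.631, 0.636) = 0.636
(u ∨ v) → ((w → ((u → u) → t)) ∨ w) = min(1, 1 − 0.667 + 0.636) = min(1, 0.969) = 0.969
~((u ∨ v) → ((w → ((u → u) → t)) ∨ w)) = 1 − 0.969 = 0.031
t → w = min(1, 1 − 0.267 + 0.636) = min(1, 1.369) = 1.000
~(t → w) = 1 − 1.000 = 0.000
v ∨ t = max(0.291, 0.267) = 0.291
~(t → w) ∨ (v ∨ t) = max(0.000, 0.291) = 0.291
~((u ∨ v) → ((w → ((u → u) → t)) ∨ w)) ∨ (~(t → w) ∨ (v ∨ t)) = max(0.031, 0.291) = 0.291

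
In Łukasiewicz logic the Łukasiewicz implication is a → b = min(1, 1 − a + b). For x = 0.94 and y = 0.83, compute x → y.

x → y = min(1, 1 − 0.94 + 0.83) = min(1, 0.89) = 0.89
For comparison, the Gödel implication (1 if a ≤ b else b) would give 0.83.

0.89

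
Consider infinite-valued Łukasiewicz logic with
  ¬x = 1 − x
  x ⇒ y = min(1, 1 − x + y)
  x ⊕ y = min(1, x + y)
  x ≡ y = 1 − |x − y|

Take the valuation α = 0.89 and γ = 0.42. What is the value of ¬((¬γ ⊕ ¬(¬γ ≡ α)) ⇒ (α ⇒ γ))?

¬γ = 1 − 0.42 = 0.58
¬γ ≡ α = 1 − |0.58 − 0.89| = 1 − 0.31 = 0.69
¬(¬γ ≡ α) = 1 − 0.69 = 0.31
¬γ ⊕ ¬(¬γ ≡ α) = min(1, 0.58 + 0.31) = min(1, 0.89) = 0.89
α ⇒ γ = min(1, 1 − 0.89 + 0.42) = min(1, 0.53) = 0.53
(¬γ ⊕ ¬(¬γ ≡ α)) ⇒ (α ⇒ γ) = min(1, 1 − 0.89 + 0.53) = min(1, 0.64) = 0.64
¬((¬γ ⊕ ¬(¬γ ≡ α)) ⇒ (α ⇒ γ)) = 1 − 0.64 = 0.36

0.36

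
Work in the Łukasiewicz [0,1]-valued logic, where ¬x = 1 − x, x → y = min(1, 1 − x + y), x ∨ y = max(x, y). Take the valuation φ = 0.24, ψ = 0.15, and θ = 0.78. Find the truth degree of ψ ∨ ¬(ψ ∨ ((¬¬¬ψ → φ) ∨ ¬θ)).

¬ψ = 1 − 0.15 = 0.85
¬¬ψ = 1 − 0.85 = 0.15
¬¬¬ψ = 1 − 0.15 = 0.85
¬¬¬ψ → φ = min(1, 1 − 0.85 + 0.24) = min(1, 0.39) = 0.39
¬θ = 1 − 0.78 = 0.22
(¬¬¬ψ → φ) ∨ ¬θ = max(0.39, 0.22) = 0.39
ψ ∨ ((¬¬¬ψ → φ) ∨ ¬θ) = max(0.15, 0.39) = 0.39
¬(ψ ∨ ((¬¬¬ψ → φ) ∨ ¬θ)) = 1 − 0.39 = 0.61
ψ ∨ ¬(ψ ∨ ((¬¬¬ψ → φ) ∨ ¬θ)) = max(0.15, 0.61) = 0.61

0.61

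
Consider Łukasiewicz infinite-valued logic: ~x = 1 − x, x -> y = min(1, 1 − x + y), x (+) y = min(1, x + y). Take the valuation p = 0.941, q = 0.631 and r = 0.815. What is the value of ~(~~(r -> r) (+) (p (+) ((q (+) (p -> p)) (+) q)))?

0.000

r -> r = min(1, 1 − 0.815 + 0.815) = min(1, 1.000) = 1.000
~(r -> r) = 1 − 1.000 = 0.000
~~(r -> r) = 1 − 0.000 = 1.000
p -> p = min(1, 1 − 0.941 + 0.941) = min(1, 1.000) = 1.000
q (+) (p -> p) = min(1, 0.631 + 1.000) = min(1, 1.631) = 1.000
(q (+) (p -> p)) (+) q = min(1, 1.000 + 0.631) = min(1, 1.631) = 1.000
p (+) ((q (+) (p -> p)) (+) q) = min(1, 0.941 + 1.000) = min(1, 1.941) = 1.000
~~(r -> r) (+) (p (+) ((q (+) (p -> p)) (+) q)) = min(1, 1.000 + 1.000) = min(1, 2.000) = 1.000
~(~~(r -> r) (+) (p (+) ((q (+) (p -> p)) (+) q))) = 1 − 1.000 = 0.000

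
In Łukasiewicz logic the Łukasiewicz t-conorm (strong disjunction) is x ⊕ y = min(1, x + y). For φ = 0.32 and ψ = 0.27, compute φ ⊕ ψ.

0.59

φ ⊕ ψ = min(1, 0.32 + 0.27) = min(1, 0.59) = 0.59
For comparison, the Gödel t-conorm max(x, y) would give 0.32.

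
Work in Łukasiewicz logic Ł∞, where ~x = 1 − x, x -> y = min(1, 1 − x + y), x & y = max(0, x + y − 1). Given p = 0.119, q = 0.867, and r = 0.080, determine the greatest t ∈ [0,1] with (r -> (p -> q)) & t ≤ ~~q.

p -> q = min(1, 1 − 0.119 + 0.867) = min(1, 1.748) = 1.000
r -> (p -> q) = min(1, 1 − 0.080 + 1.000) = min(1, 1.920) = 1.000
So the left factor is r -> (p -> q) = 1.000.
~q = 1 − 0.867 = 0.133
~~q = 1 − 0.133 = 0.867
So the right-hand bound is ~~q = 0.867.
The residuum of the Łukasiewicz t-norm gives the supremum: min(1, 1 − 1.000 + 0.867).
1 − 1.000 + 0.867 = 0.867, so t = min(1, 0.867) = 0.867.
Check: 1.000 & 0.867 = max(0, 0.867) = 0.867 ≤ 0.867.

0.867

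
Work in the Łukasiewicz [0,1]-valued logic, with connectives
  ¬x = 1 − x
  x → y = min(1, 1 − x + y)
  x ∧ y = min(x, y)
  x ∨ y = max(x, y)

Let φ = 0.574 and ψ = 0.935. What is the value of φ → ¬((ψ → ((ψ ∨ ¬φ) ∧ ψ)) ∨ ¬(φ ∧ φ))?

¬φ = 1 − 0.574 = 0.426
ψ ∨ ¬φ = max(0.935, 0.426) = 0.935
(ψ ∨ ¬φ) ∧ ψ = min(0.935, 0.935) = 0.935
ψ → ((ψ ∨ ¬φ) ∧ ψ) = min(1, 1 − 0.935 + 0.935) = min(1, 1.000) = 1.000
φ ∧ φ = min(0.574, 0.574) = 0.574
¬(φ ∧ φ) = 1 − 0.574 = 0.426
(ψ → ((ψ ∨ ¬φ) ∧ ψ)) ∨ ¬(φ ∧ φ) = max(1.000, 0.426) = 1.000
¬((ψ → ((ψ ∨ ¬φ) ∧ ψ)) ∨ ¬(φ ∧ φ)) = 1 − 1.000 = 0.000
φ → ¬((ψ → ((ψ ∨ ¬φ) ∧ ψ)) ∨ ¬(φ ∧ φ)) = min(1, 1 − 0.574 + 0.000) = min(1, 0.426) = 0.426

0.426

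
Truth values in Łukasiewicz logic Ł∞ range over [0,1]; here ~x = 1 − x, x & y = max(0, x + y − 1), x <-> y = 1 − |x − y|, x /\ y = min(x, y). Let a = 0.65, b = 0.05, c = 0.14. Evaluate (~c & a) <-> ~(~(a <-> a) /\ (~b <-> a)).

~c = 1 − 0.14 = 0.86
~c & a = max(0, 0.86 + 0.65 − 1) = max(0, 0.51) = 0.51
a <-> a = 1 − |0.65 − 0.65| = 1 − 0.00 = 1.00
~(a <-> a) = 1 − 1.00 = 0.00
~b = 1 − 0.05 = 0.95
~b <-> a = 1 − |0.95 − 0.65| = 1 − 0.30 = 0.70
~(a <-> a) /\ (~b <-> a) = min(0.00, 0.70) = 0.00
~(~(a <-> a) /\ (~b <-> a)) = 1 − 0.00 = 1.00
(~c & a) <-> ~(~(a <-> a) /\ (~b <-> a)) = 1 − |0.51 − 1.00| = 1 − 0.49 = 0.51

0.51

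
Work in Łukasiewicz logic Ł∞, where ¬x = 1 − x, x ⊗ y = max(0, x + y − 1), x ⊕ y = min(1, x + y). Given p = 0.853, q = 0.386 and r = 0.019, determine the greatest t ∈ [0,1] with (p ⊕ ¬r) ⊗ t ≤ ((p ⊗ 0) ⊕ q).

¬r = 1 − 0.019 = 0.981
p ⊕ ¬r = min(1, 0.853 + 0.981) = min(1, 1.834) = 1.000
So the left factor is p ⊕ ¬r = 1.000.
p ⊗ 0 = max(0, 0.853 + 0.000 − 1) = max(0, -0.147) = 0.000
(p ⊗ 0) ⊕ q = min(1, 0.000 + 0.386) = min(1, 0.386) = 0.386
So the right-hand bound is (p ⊗ 0) ⊕ q = 0.386.
The residuum of the Łukasiewicz t-norm gives the supremum: min(1, 1 − 1.000 + 0.386).
1 − 1.000 + 0.386 = 0.386, so t = min(1, 0.386) = 0.386.
Check: 1.000 ⊗ 0.386 = max(0, 0.386) = 0.386 ≤ 0.386.

0.386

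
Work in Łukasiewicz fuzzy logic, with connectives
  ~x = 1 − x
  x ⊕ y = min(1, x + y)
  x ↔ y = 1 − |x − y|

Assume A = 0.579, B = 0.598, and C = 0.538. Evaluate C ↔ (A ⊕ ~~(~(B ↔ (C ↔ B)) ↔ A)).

C ↔ B = 1 − |0.538 − 0.598| = 1 − 0.060 = 0.940
B ↔ (C ↔ B) = 1 − |0.598 − 0.940| = 1 − 0.342 = 0.658
~(B ↔ (C ↔ B)) = 1 − 0.658 = 0.342
~(B ↔ (C ↔ B)) ↔ A = 1 − |0.342 − 0.579| = 1 − 0.237 = 0.763
~(~(B ↔ (C ↔ B)) ↔ A) = 1 − 0.763 = 0.237
~~(~(B ↔ (C ↔ B)) ↔ A) = 1 − 0.237 = 0.763
A ⊕ ~~(~(B ↔ (C ↔ B)) ↔ A) = min(1, 0.579 + 0.763) = min(1, 1.342) = 1.000
C ↔ (A ⊕ ~~(~(B ↔ (C ↔ B)) ↔ A)) = 1 − |0.538 − 1.000| = 1 − 0.462 = 0.538

0.538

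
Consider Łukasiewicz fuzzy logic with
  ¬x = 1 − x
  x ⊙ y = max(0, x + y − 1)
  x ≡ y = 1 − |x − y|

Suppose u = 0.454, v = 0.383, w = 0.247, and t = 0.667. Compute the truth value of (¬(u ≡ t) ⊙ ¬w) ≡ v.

u ≡ t = 1 − |0.454 − 0.667| = 1 − 0.213 = 0.787
¬(u ≡ t) = 1 − 0.787 = 0.213
¬w = 1 − 0.247 = 0.753
¬(u ≡ t) ⊙ ¬w = max(0, 0.213 + 0.753 − 1) = max(0, -0.034) = 0.000
(¬(u ≡ t) ⊙ ¬w) ≡ v = 1 − |0.000 − 0.383| = 1 − 0.383 = 0.617

0.617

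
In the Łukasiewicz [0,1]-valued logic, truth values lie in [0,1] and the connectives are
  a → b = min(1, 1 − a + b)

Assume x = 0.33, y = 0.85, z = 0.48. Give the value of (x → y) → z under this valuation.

x → y = min(1, 1 − 0.33 + 0.85) = min(1, 1.52) = 1.00
(x → y) → z = min(1, 1 − 1.00 + 0.48) = min(1, 0.48) = 0.48

0.48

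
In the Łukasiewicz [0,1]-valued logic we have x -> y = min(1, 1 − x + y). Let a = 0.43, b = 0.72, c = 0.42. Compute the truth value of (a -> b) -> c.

0.42

a -> b = min(1, 1 − 0.43 + 0.72) = min(1, 1.29) = 1.00
(a -> b) -> c = min(1, 1 − 1.00 + 0.42) = min(1, 0.42) = 0.42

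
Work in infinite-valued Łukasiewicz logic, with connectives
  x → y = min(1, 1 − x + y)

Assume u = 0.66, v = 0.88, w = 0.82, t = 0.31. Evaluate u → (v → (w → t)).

0.95

w → t = min(1, 1 − 0.82 + 0.31) = min(1, 0.49) = 0.49
v → (w → t) = min(1, 1 − 0.88 + 0.49) = min(1, 0.61) = 0.61
u → (v → (w → t)) = min(1, 1 − 0.66 + 0.61) = min(1, 0.95) = 0.95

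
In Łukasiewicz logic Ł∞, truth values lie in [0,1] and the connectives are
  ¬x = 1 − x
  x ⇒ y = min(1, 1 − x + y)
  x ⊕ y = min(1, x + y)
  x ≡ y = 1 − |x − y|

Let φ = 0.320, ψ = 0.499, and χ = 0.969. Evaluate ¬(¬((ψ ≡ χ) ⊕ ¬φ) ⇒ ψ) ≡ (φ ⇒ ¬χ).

ψ ≡ χ = 1 − |0.499 − 0.969| = 1 − 0.470 = 0.530
¬φ = 1 − 0.320 = 0.680
(ψ ≡ χ) ⊕ ¬φ = min(1, 0.530 + 0.680) = min(1, 1.210) = 1.000
¬((ψ ≡ χ) ⊕ ¬φ) = 1 − 1.000 = 0.000
¬((ψ ≡ χ) ⊕ ¬φ) ⇒ ψ = min(1, 1 − 0.000 + 0.499) = min(1, 1.499) = 1.000
¬(¬((ψ ≡ χ) ⊕ ¬φ) ⇒ ψ) = 1 − 1.000 = 0.000
¬χ = 1 − 0.969 = 0.031
φ ⇒ ¬χ = min(1, 1 − 0.320 + 0.031) = min(1, 0.711) = 0.711
¬(¬((ψ ≡ χ) ⊕ ¬φ) ⇒ ψ) ≡ (φ ⇒ ¬χ) = 1 − |0.000 − 0.711| = 1 − 0.711 = 0.289

0.289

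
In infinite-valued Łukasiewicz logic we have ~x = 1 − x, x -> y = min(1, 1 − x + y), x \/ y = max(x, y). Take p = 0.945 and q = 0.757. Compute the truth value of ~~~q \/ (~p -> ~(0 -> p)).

0.945

~q = 1 − 0.757 = 0.243
~~q = 1 − 0.243 = 0.757
~~~q = 1 − 0.757 = 0.243
~p = 1 − 0.945 = 0.055
0 -> p = min(1, 1 − 0.000 + 0.945) = min(1, 1.945) = 1.000
~(0 -> p) = 1 − 1.000 = 0.000
~p -> ~(0 -> p) = min(1, 1 − 0.055 + 0.000) = min(1, 0.945) = 0.945
~~~q \/ (~p -> ~(0 -> p)) = max(0.243, 0.945) = 0.945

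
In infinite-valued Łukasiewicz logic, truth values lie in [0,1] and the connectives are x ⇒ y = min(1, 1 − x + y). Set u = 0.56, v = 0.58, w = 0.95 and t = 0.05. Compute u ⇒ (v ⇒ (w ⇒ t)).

w ⇒ t = min(1, 1 − 0.95 + 0.05) = min(1, 0.10) = 0.10
v ⇒ (w ⇒ t) = min(1, 1 − 0.58 + 0.10) = min(1, 0.52) = 0.52
u ⇒ (v ⇒ (w ⇒ t)) = min(1, 1 − 0.56 + 0.52) = min(1, 0.96) = 0.96

0.96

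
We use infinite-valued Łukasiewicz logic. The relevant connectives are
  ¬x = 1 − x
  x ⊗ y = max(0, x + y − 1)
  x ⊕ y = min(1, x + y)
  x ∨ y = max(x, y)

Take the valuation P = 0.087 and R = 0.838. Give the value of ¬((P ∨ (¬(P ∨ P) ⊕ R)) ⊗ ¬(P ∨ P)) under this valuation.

0.087

P ∨ P = max(0.087, 0.087) = 0.087
¬(P ∨ P) = 1 − 0.087 = 0.913
¬(P ∨ P) ⊕ R = min(1, 0.913 + 0.838) = min(1, 1.751) = 1.000
P ∨ (¬(P ∨ P) ⊕ R) = max(0.087, 1.000) = 1.000
(P ∨ (¬(P ∨ P) ⊕ R)) ⊗ ¬(P ∨ P) = max(0, 1.000 + 0.913 − 1) = max(0, 0.913) = 0.913
¬((P ∨ (¬(P ∨ P) ⊕ R)) ⊗ ¬(P ∨ P)) = 1 − 0.913 = 0.087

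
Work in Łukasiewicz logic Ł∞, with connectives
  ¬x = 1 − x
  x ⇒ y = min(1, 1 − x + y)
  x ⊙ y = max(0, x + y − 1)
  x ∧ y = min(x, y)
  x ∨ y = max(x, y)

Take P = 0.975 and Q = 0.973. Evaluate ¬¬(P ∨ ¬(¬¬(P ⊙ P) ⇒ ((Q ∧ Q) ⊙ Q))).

P ⊙ P = max(0, 0.975 + 0.975 − 1) = max(0, 0.950) = 0.950
¬(P ⊙ P) = 1 − 0.950 = 0.050
¬¬(P ⊙ P) = 1 − 0.050 = 0.950
Q ∧ Q = min(0.973, 0.973) = 0.973
(Q ∧ Q) ⊙ Q = max(0, 0.973 + 0.973 − 1) = max(0, 0.946) = 0.946
¬¬(P ⊙ P) ⇒ ((Q ∧ Q) ⊙ Q) = min(1, 1 − 0.950 + 0.946) = min(1, 0.996) = 0.996
¬(¬¬(P ⊙ P) ⇒ ((Q ∧ Q) ⊙ Q)) = 1 − 0.996 = 0.004
P ∨ ¬(¬¬(P ⊙ P) ⇒ ((Q ∧ Q) ⊙ Q)) = max(0.975, 0.004) = 0.975
¬(P ∨ ¬(¬¬(P ⊙ P) ⇒ ((Q ∧ Q) ⊙ Q))) = 1 − 0.975 = 0.025
¬¬(P ∨ ¬(¬¬(P ⊙ P) ⇒ ((Q ∧ Q) ⊙ Q))) = 1 − 0.025 = 0.975

0.975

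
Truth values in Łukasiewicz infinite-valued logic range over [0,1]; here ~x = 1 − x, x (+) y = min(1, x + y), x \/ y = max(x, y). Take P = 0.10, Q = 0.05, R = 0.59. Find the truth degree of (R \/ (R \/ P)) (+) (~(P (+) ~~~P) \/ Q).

R \/ P = max(0.59, 0.10) = 0.59
R \/ (R \/ P) = max(0.59, 0.59) = 0.59
~P = 1 − 0.10 = 0.90
~~P = 1 − 0.90 = 0.10
~~~P = 1 − 0.10 = 0.90
P (+) ~~~P = min(1, 0.10 + 0.90) = min(1, 1.00) = 1.00
~(P (+) ~~~P) = 1 − 1.00 = 0.00
~(P (+) ~~~P) \/ Q = max(0.00, 0.05) = 0.05
(R \/ (R \/ P)) (+) (~(P (+) ~~~P) \/ Q) = min(1, 0.59 + 0.05) = min(1, 0.64) = 0.64

0.64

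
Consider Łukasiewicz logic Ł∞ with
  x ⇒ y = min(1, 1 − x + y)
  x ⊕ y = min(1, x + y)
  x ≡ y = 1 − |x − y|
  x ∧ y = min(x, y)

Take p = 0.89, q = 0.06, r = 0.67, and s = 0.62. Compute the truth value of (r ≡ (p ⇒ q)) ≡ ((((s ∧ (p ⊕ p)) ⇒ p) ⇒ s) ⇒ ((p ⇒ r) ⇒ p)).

p ⇒ q = min(1, 1 − 0.89 + 0.06) = min(1, 0.17) = 0.17
r ≡ (p ⇒ q) = 1 − |0.67 − 0.17| = 1 − 0.50 = 0.50
p ⊕ p = min(1, 0.89 + 0.89) = min(1, 1.78) = 1.00
s ∧ (p ⊕ p) = min(0.62, 1.00) = 0.62
(s ∧ (p ⊕ p)) ⇒ p = min(1, 1 − 0.62 + 0.89) = min(1, 1.27) = 1.00
((s ∧ (p ⊕ p)) ⇒ p) ⇒ s = min(1, 1 − 1.00 + 0.62) = min(1, 0.62) = 0.62
p ⇒ r = min(1, 1 − 0.89 + 0.67) = min(1, 0.78) = 0.78
(p ⇒ r) ⇒ p = min(1, 1 − 0.78 + 0.89) = min(1, 1.11) = 1.00
(((s ∧ (p ⊕ p)) ⇒ p) ⇒ s) ⇒ ((p ⇒ r) ⇒ p) = min(1, 1 − 0.62 + 1.00) = min(1, 1.38) = 1.00
(r ≡ (p ⇒ q)) ≡ ((((s ∧ (p ⊕ p)) ⇒ p) ⇒ s) ⇒ ((p ⇒ r) ⇒ p)) = 1 − |0.50 − 1.00| = 1 − 0.50 = 0.50

0.50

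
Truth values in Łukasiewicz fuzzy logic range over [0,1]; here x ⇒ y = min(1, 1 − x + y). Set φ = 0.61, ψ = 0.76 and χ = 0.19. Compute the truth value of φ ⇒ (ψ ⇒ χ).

ψ ⇒ χ = min(1, 1 − 0.76 + 0.19) = min(1, 0.43) = 0.43
φ ⇒ (ψ ⇒ χ) = min(1, 1 − 0.61 + 0.43) = min(1, 0.82) = 0.82

0.82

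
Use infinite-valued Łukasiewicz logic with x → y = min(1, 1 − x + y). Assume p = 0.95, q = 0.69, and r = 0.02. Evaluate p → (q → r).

q → r = min(1, 1 − 0.69 + 0.02) = min(1, 0.33) = 0.33
p → (q → r) = min(1, 1 − 0.95 + 0.33) = min(1, 0.38) = 0.38

0.38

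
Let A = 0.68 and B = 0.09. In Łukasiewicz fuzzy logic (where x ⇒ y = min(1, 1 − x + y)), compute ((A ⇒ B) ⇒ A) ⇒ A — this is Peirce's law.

0.68

A ⇒ B = min(1, 1 − 0.68 + 0.09) = min(1, 0.41) = 0.41
(A ⇒ B) ⇒ A = min(1, 1 − 0.41 + 0.68) = min(1, 1.27) = 1.00
((A ⇒ B) ⇒ A) ⇒ A = min(1, 1 − 1.00 + 0.68) = min(1, 0.68) = 0.68
(The value 0.68 < 1 shows this instance is not satisfied; not a Ł∞-tautology in general.)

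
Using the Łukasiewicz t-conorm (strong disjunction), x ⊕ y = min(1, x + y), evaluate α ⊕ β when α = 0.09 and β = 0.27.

α ⊕ β = min(1, 0.09 + 0.27) = min(1, 0.36) = 0.36
For comparison, the Gödel t-conorm max(x, y) would give 0.27.

0.36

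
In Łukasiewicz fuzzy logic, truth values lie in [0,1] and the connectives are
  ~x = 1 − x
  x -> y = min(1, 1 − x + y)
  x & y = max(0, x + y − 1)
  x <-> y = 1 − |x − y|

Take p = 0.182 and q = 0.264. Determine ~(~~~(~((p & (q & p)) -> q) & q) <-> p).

0.818

q & p = max(0, 0.264 + 0.182 − 1) = max(0, -0.554) = 0.000
p & (q & p) = max(0, 0.182 + 0.000 − 1) = max(0, -0.818) = 0.000
(p & (q & p)) -> q = min(1, 1 − 0.000 + 0.264) = min(1, 1.264) = 1.000
~((p & (q & p)) -> q) = 1 − 1.000 = 0.000
~((p & (q & p)) -> q) & q = max(0, 0.000 + 0.264 − 1) = max(0, -0.736) = 0.000
~(~((p & (q & p)) -> q) & q) = 1 − 0.000 = 1.000
~~(~((p & (q & p)) -> q) & q) = 1 − 1.000 = 0.000
~~~(~((p & (q & p)) -> q) & q) = 1 − 0.000 = 1.000
~~~(~((p & (q & p)) -> q) & q) <-> p = 1 − |1.000 − 0.182| = 1 − 0.818 = 0.182
~(~~~(~((p & (q & p)) -> q) & q) <-> p) = 1 − 0.182 = 0.818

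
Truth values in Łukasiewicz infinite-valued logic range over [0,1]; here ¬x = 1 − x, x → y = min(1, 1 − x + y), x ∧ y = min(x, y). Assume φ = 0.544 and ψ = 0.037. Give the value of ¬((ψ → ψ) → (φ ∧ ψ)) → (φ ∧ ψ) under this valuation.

ψ → ψ = min(1, 1 − 0.037 + 0.037) = min(1, 1.000) = 1.000
φ ∧ ψ = min(0.544, 0.037) = 0.037
(ψ → ψ) → (φ ∧ ψ) = min(1, 1 − 1.000 + 0.037) = min(1, 0.037) = 0.037
¬((ψ → ψ) → (φ ∧ ψ)) = 1 − 0.037 = 0.963
¬((ψ → ψ) → (φ ∧ ψ)) → (φ ∧ ψ) = min(1, 1 − 0.963 + 0.037) = min(1, 0.074) = 0.074

0.074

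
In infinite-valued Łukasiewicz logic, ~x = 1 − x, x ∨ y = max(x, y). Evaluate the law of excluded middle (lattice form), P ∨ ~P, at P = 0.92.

~P = 1 − 0.92 = 0.08
P ∨ ~P = max(0.92, 0.08) = 0.92
(The value 0.92 < 1 shows this instance is not satisfied; not a Ł∞-tautology — its value is max(a, 1−a).)

0.92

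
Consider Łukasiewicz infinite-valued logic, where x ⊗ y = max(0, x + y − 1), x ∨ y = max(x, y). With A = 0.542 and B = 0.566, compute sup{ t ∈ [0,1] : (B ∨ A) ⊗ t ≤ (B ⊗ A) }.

B ∨ A = max(0.566, 0.542) = 0.566
So the left factor is B ∨ A = 0.566.
B ⊗ A = max(0, 0.566 + 0.542 − 1) = max(0, 0.108) = 0.108
So the right-hand bound is B ⊗ A = 0.108.
The residuum of the Łukasiewicz t-norm gives the supremum: min(1, 1 − 0.566 + 0.108).
1 − 0.566 + 0.108 = 0.542, so t = min(1, 0.542) = 0.542.
Check: 0.566 ⊗ 0.542 = max(0, 0.108) = 0.108 ≤ 0.108.

0.542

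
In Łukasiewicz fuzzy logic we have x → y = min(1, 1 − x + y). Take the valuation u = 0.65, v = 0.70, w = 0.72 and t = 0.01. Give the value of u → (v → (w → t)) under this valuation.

w → t = min(1, 1 − 0.72 + 0.01) = min(1, 0.29) = 0.29
v → (w → t) = min(1, 1 − 0.70 + 0.29) = min(1, 0.59) = 0.59
u → (v → (w → t)) = min(1, 1 − 0.65 + 0.59) = min(1, 0.94) = 0.94

0.94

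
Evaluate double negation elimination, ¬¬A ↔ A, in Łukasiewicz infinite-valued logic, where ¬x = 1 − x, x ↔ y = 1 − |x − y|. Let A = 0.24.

1.00

¬A = 1 − 0.24 = 0.76
¬¬A = 1 − 0.76 = 0.24
¬¬A ↔ A = 1 − |0.24 − 0.24| = 1 − 0.00 = 1.00
(As expected: always 1 in Ł∞ since negation is involutive.)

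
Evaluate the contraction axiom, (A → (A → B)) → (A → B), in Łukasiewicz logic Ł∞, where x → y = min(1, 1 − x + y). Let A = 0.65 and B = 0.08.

0.65

A → B = min(1, 1 − 0.65 + 0.08) = min(1, 0.43) = 0.43
A → (A → B) = min(1, 1 − 0.65 + 0.43) = min(1, 0.78) = 0.78
(A → (A → B)) → (A → B) = min(1, 1 − 0.78 + 0.43) = min(1, 0.65) = 0.65
(The value 0.65 < 1 shows this instance is not satisfied; fails in Ł∞ (the t-norm is not idempotent).)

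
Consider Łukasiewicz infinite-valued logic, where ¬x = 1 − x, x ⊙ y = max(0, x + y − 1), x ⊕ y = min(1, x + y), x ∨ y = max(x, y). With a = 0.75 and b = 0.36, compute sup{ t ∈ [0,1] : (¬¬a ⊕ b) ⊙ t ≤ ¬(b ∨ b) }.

0.64

¬a = 1 − 0.75 = 0.25
¬¬a = 1 − 0.25 = 0.75
¬¬a ⊕ b = min(1, 0.75 + 0.36) = min(1, 1.11) = 1.00
So the left factor is ¬¬a ⊕ b = 1.00.
b ∨ b = max(0.36, 0.36) = 0.36
¬(b ∨ b) = 1 − 0.36 = 0.64
So the right-hand bound is ¬(b ∨ b) = 0.64.
The residuum of the Łukasiewicz t-norm gives the supremum: min(1, 1 − 1.00 + 0.64).
1 − 1.00 + 0.64 = 0.64, so t = min(1, 0.64) = 0.64.
Check: 1.00 ⊙ 0.64 = max(0, 0.64) = 0.64 ≤ 0.64.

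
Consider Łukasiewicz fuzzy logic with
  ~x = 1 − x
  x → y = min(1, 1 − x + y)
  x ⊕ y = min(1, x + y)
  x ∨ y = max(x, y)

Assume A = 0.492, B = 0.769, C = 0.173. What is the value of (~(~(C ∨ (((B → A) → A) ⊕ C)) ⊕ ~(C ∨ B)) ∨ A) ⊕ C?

B → A = min(1, 1 − 0.769 + 0.492) = min(1, 0.723) = 0.723
(B → A) → A = min(1, 1 − 0.723 + 0.492) = min(1, 0.769) = 0.769
((B → A) → A) ⊕ C = min(1, 0.769 + 0.173) = min(1, 0.942) = 0.942
C ∨ (((B → A) → A) ⊕ C) = max(0.173, 0.942) = 0.942
~(C ∨ (((B → A) → A) ⊕ C)) = 1 − 0.942 = 0.058
C ∨ B = max(0.173, 0.769) = 0.769
~(C ∨ B) = 1 − 0.769 = 0.231
~(C ∨ (((B → A) → A) ⊕ C)) ⊕ ~(C ∨ B) = min(1, 0.058 + 0.231) = min(1, 0.289) = 0.289
~(~(C ∨ (((B → A) → A) ⊕ C)) ⊕ ~(C ∨ B)) = 1 − 0.289 = 0.711
~(~(C ∨ (((B → A) → A) ⊕ C)) ⊕ ~(C ∨ B)) ∨ A = max(0.711, 0.492) = 0.711
(~(~(C ∨ (((B → A) → A) ⊕ C)) ⊕ ~(C ∨ B)) ∨ A) ⊕ C = min(1, 0.711 + 0.173) = min(1, 0.884) = 0.884

0.884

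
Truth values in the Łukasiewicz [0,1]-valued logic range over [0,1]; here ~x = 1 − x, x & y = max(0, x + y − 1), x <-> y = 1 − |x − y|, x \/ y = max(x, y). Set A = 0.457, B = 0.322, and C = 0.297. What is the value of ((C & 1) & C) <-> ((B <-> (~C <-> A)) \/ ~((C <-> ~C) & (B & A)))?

0.000

C & 1 = max(0, 0.297 + 1.000 − 1) = max(0, 0.297) = 0.297
(C & 1) & C = max(0, 0.297 + 0.297 − 1) = max(0, -0.406) = 0.000
~C = 1 − 0.297 = 0.703
~C <-> A = 1 − |0.703 − 0.457| = 1 − 0.246 = 0.754
B <-> (~C <-> A) = 1 − |0.322 − 0.754| = 1 − 0.432 = 0.568
C <-> ~C = 1 − |0.297 − 0.703| = 1 − 0.406 = 0.594
B & A = max(0, 0.322 + 0.457 − 1) = max(0, -0.221) = 0.000
(C <-> ~C) & (B & A) = max(0, 0.594 + 0.000 − 1) = max(0, -0.406) = 0.000
~((C <-> ~C) & (B & A)) = 1 − 0.000 = 1.000
(B <-> (~C <-> A)) \/ ~((C <-> ~C) & (B & A)) = max(0.568, 1.000) = 1.000
((C & 1) & C) <-> ((B <-> (~C <-> A)) \/ ~((C <-> ~C) & (B & A))) = 1 − |0.000 − 1.000| = 1 − 1.000 = 0.000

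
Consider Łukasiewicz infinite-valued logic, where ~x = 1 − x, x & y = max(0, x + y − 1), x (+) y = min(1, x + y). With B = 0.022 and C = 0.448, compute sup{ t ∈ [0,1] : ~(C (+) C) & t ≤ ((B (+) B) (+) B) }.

0.962

C (+) C = min(1, 0.448 + 0.448) = min(1, 0.896) = 0.896
~(C (+) C) = 1 − 0.896 = 0.104
So the left factor is ~(C (+) C) = 0.104.
B (+) B = min(1, 0.022 + 0.022) = min(1, 0.044) = 0.044
(B (+) B) (+) B = min(1, 0.044 + 0.022) = min(1, 0.066) = 0.066
So the right-hand bound is (B (+) B) (+) B = 0.066.
The residuum of the Łukasiewicz t-norm gives the supremum: min(1, 1 − 0.104 + 0.066).
1 − 0.104 + 0.066 = 0.962, so t = min(1, 0.962) = 0.962.
Check: 0.104 & 0.962 = max(0, 0.066) = 0.066 ≤ 0.066.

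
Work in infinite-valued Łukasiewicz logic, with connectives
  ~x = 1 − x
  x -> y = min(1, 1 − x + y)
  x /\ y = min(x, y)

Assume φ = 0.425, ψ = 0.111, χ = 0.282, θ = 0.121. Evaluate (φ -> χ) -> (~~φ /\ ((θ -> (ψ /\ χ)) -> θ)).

0.274

φ -> χ = min(1, 1 − 0.425 + 0.282) = min(1, 0.857) = 0.857
~φ = 1 − 0.425 = 0.575
~~φ = 1 − 0.575 = 0.425
ψ /\ χ = min(0.111, 0.282) = 0.111
θ -> (ψ /\ χ) = min(1, 1 − 0.121 + 0.111) = min(1, 0.990) = 0.990
(θ -> (ψ /\ χ)) -> θ = min(1, 1 − 0.990 + 0.121) = min(1, 0.131) = 0.131
~~φ /\ ((θ -> (ψ /\ χ)) -> θ) = min(0.425, 0.131) = 0.131
(φ -> χ) -> (~~φ /\ ((θ -> (ψ /\ χ)) -> θ)) = min(1, 1 − 0.857 + 0.131) = min(1, 0.274) = 0.274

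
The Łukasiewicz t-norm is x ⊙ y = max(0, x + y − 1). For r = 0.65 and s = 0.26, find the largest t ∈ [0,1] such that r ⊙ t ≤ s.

0.61

The residuum of the Łukasiewicz t-norm gives the supremum: min(1, 1 − 0.65 + 0.26).
1 − 0.65 + 0.26 = 0.61, so t = min(1, 0.61) = 0.61.
Check: 0.65 ⊙ 0.61 = max(0, 0.26) = 0.26 ≤ 0.26.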